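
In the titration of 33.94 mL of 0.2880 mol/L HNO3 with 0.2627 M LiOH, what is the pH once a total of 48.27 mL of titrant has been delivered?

12.55

n(acid) = 0.2880 x 0.03394 = 0.009775 mol; n(LiOH) added = 0.2627 x 0.04827 = 0.01268 mol.
Base is in excess by 0.01268 - 0.009775 = 0.002906 mol in a total volume of 0.08221 L.
[OH^-] = 0.002906/0.08221 = 0.03535 M, so pOH = 1.45 and pH = 14.00 - 1.45 = 12.55.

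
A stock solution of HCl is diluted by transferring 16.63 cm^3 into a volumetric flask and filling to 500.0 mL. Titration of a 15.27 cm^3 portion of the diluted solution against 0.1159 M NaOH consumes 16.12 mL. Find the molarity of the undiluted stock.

3.68 M

n(NaOH) = 0.1159 x 0.01612 = 0.001868 mol.
n(HCl) in the aliquot = 0.001868 mol.
[diluted HCl] = 0.001868 / 0.01527 = 0.1224 M.
Dilution factor = 500.0/16.63 = 30.07, so [stock] = 0.1224 x 30.07 = 3.68 M.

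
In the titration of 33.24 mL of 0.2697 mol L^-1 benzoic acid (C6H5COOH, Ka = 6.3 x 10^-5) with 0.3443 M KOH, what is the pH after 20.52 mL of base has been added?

Initial n(C6H5COOH) = 0.2697 x 0.03324 = 0.008965 mol.
n(KOH) added = 0.3443 x 0.02052 = 0.007065 mol, converting that many moles of C6H5COOH to C6H5COO-.
Remaining n(C6H5COOH) = 0.001900 mol; n(C6H5COO-) = 0.007065 mol.
By Henderson-Hasselbalch, pH = pKa + log([A^-]/[HA]) = 4.20 + log(0.007065/0.001900) = 4.20 + (+0.57) = 4.77.

4.77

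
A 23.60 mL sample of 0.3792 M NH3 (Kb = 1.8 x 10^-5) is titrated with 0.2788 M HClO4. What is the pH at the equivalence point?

n(NH3) = 0.3792 x 0.02360 = 0.008949 mol; V(HClO4) at equivalence = 0.008949/0.2788 = 0.03210 L.
At equivalence the base is fully converted to NH4+; total volume = 0.05570 L, so [NH4+] = 0.008949/0.05570 = 0.1607 M.
Ka(NH4+) = Kw/Kb = 1.0e-14 / 1.8 x 10^-5 = 5.56e-10.
[H^+] = sqrt(Ka x [NH4+]) = sqrt(5.56e-10 x 0.1607) = 9.45e-6 M.
pH = -log(9.45e-6) = 5.02.

5.02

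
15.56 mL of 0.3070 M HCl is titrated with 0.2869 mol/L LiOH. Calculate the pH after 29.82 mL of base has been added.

n(acid) = 0.3070 x 0.01556 = 0.004777 mol; n(LiOH) added = 0.2869 x 0.02982 = 0.008555 mol.
Base is in excess by 0.008555 - 0.004777 = 0.003778 mol in a total volume of 0.04538 L.
[OH^-] = 0.003778/0.04538 = 0.08326 M, so pOH = 1.08 and pH = 14.00 - 1.08 = 12.92.

12.92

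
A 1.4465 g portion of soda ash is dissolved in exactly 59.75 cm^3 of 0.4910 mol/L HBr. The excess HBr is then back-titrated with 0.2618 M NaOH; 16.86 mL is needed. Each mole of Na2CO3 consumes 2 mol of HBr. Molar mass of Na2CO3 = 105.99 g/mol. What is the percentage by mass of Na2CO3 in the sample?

91.3%

Total n(HBr) added = 0.4910 x 0.05975 = 0.02934 mol.
n(NaOH) used = 0.2618 x 0.01686 = 0.004414 mol, which equals the excess n(HBr).
So n(HBr) consumed by the sample = 0.02934 - 0.004414 = 0.02492 mol.
n(Na2CO3) = 0.02492 / 2 = 0.01246 mol.
mass Na2CO3 = 0.01246 x 105.99 = 1.321 g, so %Na2CO3 = 1.321/1.4465 x 100 = 91.3%.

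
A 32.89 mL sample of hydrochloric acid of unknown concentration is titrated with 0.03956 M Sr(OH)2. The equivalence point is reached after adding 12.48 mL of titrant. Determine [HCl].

n(Sr(OH)2) delivered = 0.03956 x 0.01248 = 0.0004937 mol.
The reaction is 2 HCl + 1 Sr(OH)2, so n(HCl) = 0.0004937 x 2/1 = 0.0009874 mol.
[HCl] = 0.0009874 mol / 0.03289 L = 0.0300 M.

0.0300 M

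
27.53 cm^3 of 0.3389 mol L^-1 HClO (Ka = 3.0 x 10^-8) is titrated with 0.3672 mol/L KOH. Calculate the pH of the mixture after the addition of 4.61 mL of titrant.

6.87

Initial n(HClO) = 0.3389 x 0.02753 = 0.009330 mol.
n(KOH) added = 0.3672 x 0.004610 = 0.001693 mol, converting that many moles of HClO to ClO-.
Remaining n(HClO) = 0.007637 mol; n(ClO-) = 0.001693 mol.
By Henderson-Hasselbalch, pH = pKa + log([A^-]/[HA]) = 7.52 + log(0.001693/0.007637) = 7.52 + (-0.65) = 6.87.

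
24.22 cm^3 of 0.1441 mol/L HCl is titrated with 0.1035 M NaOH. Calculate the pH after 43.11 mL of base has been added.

12.16

n(acid) = 0.1441 x 0.02422 = 0.003490 mol; n(NaOH) added = 0.1035 x 0.04311 = 0.004462 mol.
Base is in excess by 0.004462 - 0.003490 = 0.0009718 mol in a total volume of 0.06733 L.
[OH^-] = 0.0009718/0.06733 = 0.01443 M, so pOH = 1.84 and pH = 14.00 - 1.84 = 12.16.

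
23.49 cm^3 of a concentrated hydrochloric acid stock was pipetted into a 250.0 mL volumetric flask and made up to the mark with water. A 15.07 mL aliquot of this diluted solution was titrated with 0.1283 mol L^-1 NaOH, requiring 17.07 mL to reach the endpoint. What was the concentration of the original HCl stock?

n(NaOH) = 0.1283 x 0.01707 = 0.002190 mol.
n(HCl) in the aliquot = 0.002190 mol.
[diluted HCl] = 0.002190 / 0.01507 = 0.1453 M.
Dilution factor = 250.0/23.49 = 10.64, so [stock] = 0.1453 x 10.64 = 1.55 M.

1.55 M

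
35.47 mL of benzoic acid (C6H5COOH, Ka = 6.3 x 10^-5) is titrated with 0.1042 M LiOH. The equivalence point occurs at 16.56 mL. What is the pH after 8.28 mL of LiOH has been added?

8.28 mL is exactly half the equivalence volume (16.56/2), i.e. the half-equivalence point.
There, n(HA) = n(A^-), so pH = pKa = -log(6.3 x 10^-5) = 4.20.

4.20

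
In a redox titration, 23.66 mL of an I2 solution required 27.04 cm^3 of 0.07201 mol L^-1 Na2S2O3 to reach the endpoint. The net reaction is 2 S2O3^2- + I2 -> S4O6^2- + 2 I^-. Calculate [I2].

0.0411 M

n(Na2S2O3) = 0.07201 x 0.02704 = 0.001947 mol.
From the balanced equation, 2 mol Na2S2O3 reacts with 1 mol I2, so n(I2) = 0.001947 x 1/2 = 0.0009736 mol.
[I2] = 0.0009736 / 0.02366 L = 0.0411 M.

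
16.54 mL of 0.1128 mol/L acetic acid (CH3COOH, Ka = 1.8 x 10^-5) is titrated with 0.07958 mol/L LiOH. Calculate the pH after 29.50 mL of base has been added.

12.02

n(acid) = 0.1128 x 0.01654 = 0.001866 mol; n(LiOH) added = 0.07958 x 0.02950 = 0.002348 mol.
Base is in excess by 0.002348 - 0.001866 = 0.0004819 mol in a total volume of 0.04604 L.
[OH^-] = 0.0004819/0.04604 = 0.01047 M, so pOH = 1.98 and pH = 14.00 - 1.98 = 12.02.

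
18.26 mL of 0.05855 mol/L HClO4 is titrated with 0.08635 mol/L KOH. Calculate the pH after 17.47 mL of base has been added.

12.09

n(acid) = 0.05855 x 0.01826 = 0.001069 mol; n(KOH) added = 0.08635 x 0.01747 = 0.001509 mol.
Base is in excess by 0.001509 - 0.001069 = 0.0004394 mol in a total volume of 0.03573 L.
[OH^-] = 0.0004394/0.03573 = 0.01230 M, so pOH = 1.91 and pH = 14.00 - 1.91 = 12.09.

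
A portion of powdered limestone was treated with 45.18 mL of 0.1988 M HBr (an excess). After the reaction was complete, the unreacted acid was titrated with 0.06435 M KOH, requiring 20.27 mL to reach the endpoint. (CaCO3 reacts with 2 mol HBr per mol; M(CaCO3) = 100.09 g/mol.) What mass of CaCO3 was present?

0.384 g

Total n(HBr) added = 0.1988 x 0.04518 = 0.008982 mol.
n(KOH) used = 0.06435 x 0.02027 = 0.001304 mol, which equals the excess n(HBr).
So n(HBr) consumed by the sample = 0.008982 - 0.001304 = 0.007677 mol.
n(CaCO3) = 0.007677 / 2 = 0.003839 mol.
mass = 0.003839 mol x 100.09 g/mol = 0.384 g.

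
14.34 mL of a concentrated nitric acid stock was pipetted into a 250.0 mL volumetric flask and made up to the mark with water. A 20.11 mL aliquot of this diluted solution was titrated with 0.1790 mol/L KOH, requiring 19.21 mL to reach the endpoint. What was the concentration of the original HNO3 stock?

n(KOH) = 0.1790 x 0.01921 = 0.003439 mol.
n(HNO3) in the aliquot = 0.003439 mol.
[diluted HNO3] = 0.003439 / 0.02011 = 0.1710 M.
Dilution factor = 250.0/14.34 = 17.43, so [stock] = 0.1710 x 17.43 = 2.98 M.

2.98 M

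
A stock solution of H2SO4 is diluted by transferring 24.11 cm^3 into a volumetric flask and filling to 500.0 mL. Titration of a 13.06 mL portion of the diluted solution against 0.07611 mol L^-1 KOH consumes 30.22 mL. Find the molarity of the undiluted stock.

n(KOH) = 0.07611 x 0.03022 = 0.002300 mol.
n(H2SO4) in the aliquot = 0.002300 x 1/2 = 0.001150 mol.
[diluted H2SO4] = 0.001150 / 0.01306 = 0.08806 M.
Dilution factor = 500.0/24.11 = 20.74, so [stock] = 0.08806 x 20.74 = 1.83 M.

1.83 M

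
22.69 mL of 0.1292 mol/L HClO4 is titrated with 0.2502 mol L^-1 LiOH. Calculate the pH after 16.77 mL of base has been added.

12.51

n(acid) = 0.1292 x 0.02269 = 0.002932 mol; n(LiOH) added = 0.2502 x 0.01677 = 0.004196 mol.
Base is in excess by 0.004196 - 0.002932 = 0.001264 mol in a total volume of 0.03946 L.
[OH^-] = 0.001264/0.03946 = 0.03204 M, so pOH = 1.49 and pH = 14.00 - 1.49 = 12.51.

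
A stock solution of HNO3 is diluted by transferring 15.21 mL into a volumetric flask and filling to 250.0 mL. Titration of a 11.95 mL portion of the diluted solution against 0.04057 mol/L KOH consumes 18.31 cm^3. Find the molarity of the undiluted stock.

1.02 M

n(KOH) = 0.04057 x 0.01831 = 0.0007428 mol.
n(HNO3) in the aliquot = 0.0007428 mol.
[diluted HNO3] = 0.0007428 / 0.01195 = 0.06216 M.
Dilution factor = 250.0/15.21 = 16.44, so [stock] = 0.06216 x 16.44 = 1.02 M.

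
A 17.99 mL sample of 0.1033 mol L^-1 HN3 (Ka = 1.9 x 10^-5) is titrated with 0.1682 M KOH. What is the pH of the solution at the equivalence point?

8.76

n(HN3) = 0.1033 x 0.01799 = 0.001858 mol; V(KOH) at equivalence = 0.001858/0.1682 = 0.01105 L.
At equivalence all the acid is converted to N3-; total volume = 0.01799 + 0.01105 = 0.02904 L, so [N3-] = 0.001858/0.02904 = 0.06400 M.
Kb = Kw/Ka = 1.0e-14 / 1.9 x 10^-5 = 5.26e-10.
[OH^-] = sqrt(Kb x [N3-]) = sqrt(5.26e-10 x 0.06400) = 5.80e-6 M.
pOH = 5.24, so pH = 14.00 - 5.24 = 8.76.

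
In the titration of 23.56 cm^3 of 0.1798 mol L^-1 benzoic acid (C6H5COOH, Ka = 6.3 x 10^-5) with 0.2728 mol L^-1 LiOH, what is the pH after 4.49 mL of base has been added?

3.81

Initial n(C6H5COOH) = 0.1798 x 0.02356 = 0.004236 mol.
n(LiOH) added = 0.2728 x 0.004490 = 0.001225 mol, converting that many moles of C6H5COOH to C6H5COO-.
Remaining n(C6H5COOH) = 0.003011 mol; n(C6H5COO-) = 0.001225 mol.
By Henderson-Hasselbalch, pH = pKa + log([A^-]/[HA]) = 4.20 + log(0.001225/0.003011) = 4.20 + (-0.39) = 3.81.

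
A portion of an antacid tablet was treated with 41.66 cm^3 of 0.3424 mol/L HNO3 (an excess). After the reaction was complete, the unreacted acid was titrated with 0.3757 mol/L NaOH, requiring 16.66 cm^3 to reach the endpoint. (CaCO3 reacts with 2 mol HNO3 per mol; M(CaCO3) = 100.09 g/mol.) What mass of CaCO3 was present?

Total n(HNO3) added = 0.3424 x 0.04166 = 0.01426 mol.
n(NaOH) used = 0.3757 x 0.01666 = 0.006259 mol, which equals the excess n(HNO3).
So n(HNO3) consumed by the sample = 0.01426 - 0.006259 = 0.008005 mol.
n(CaCO3) = 0.008005 / 2 = 0.004003 mol.
mass = 0.004003 mol x 100.09 g/mol = 0.401 g.

0.401 g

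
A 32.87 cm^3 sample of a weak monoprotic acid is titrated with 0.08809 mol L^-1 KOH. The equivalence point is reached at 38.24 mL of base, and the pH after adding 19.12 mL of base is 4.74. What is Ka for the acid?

19.12 mL is half of the equivalence volume, so this is the half-equivalence point where [HA] = [A^-].
At half-equivalence pH = pKa, so pKa = 4.74.
Ka = 10^(-4.74) = 1.8 x 10^-5.

1.8 x 10^-5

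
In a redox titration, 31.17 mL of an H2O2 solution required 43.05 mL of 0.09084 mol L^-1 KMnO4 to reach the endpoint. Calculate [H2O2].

0.314 M

n(KMnO4) = 0.09084 x 0.04305 = 0.003911 mol.
From the balanced equation, 2 mol KMnO4 reacts with 5 mol H2O2, so n(H2O2) = 0.003911 x 5/2 = 0.009777 mol.
[H2O2] = 0.009777 / 0.03117 L = 0.314 M.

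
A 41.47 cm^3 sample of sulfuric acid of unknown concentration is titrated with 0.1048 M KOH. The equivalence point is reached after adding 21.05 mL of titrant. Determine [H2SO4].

0.0266 M

n(KOH) delivered = 0.1048 x 0.02105 = 0.002206 mol.
The reaction is 1 H2SO4 + 2 KOH, so n(H2SO4) = 0.002206 x 1/2 = 0.001103 mol.
[H2SO4] = 0.001103 mol / 0.04147 L = 0.0266 M.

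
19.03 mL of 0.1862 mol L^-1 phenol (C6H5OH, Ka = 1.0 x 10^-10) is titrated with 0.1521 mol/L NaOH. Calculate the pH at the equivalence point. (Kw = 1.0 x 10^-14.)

11.46

n(C6H5OH) = 0.1862 x 0.01903 = 0.003543 mol; V(NaOH) at equivalence = 0.003543/0.1521 = 0.02330 L.
At equivalence all the acid is converted to C6H5O-; total volume = 0.01903 + 0.02330 = 0.04233 L, so [C6H5O-] = 0.003543/0.04233 = 0.08372 M.
Kb = Kw/Ka = 1.0e-14 / 1.0 x 10^-10 = 0.000100.
[OH^-] = sqrt(Kb x [C6H5O-]) = sqrt(0.000100 x 0.08372) = 0.00289 M.
pOH = 2.54, so pH = 14.00 - 2.54 = 11.46.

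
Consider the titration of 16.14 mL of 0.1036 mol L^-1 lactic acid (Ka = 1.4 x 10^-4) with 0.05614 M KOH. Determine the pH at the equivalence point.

n(HC3H5O3) = 0.1036 x 0.01614 = 0.001672 mol; V(KOH) at equivalence = 0.001672/0.05614 = 0.02978 L.
At equivalence all the acid is converted to C3H5O3-; total volume = 0.01614 + 0.02978 = 0.04592 L, so [C3H5O3-] = 0.001672/0.04592 = 0.03641 M.
Kb = Kw/Ka = 1.0e-14 / 1.4 x 10^-4 = 7.14e-11.
[OH^-] = sqrt(Kb x [C3H5O3-]) = sqrt(7.14e-11 x 0.03641) = 1.61e-6 M.
pOH = 5.79, so pH = 14.00 - 5.79 = 8.21.

8.21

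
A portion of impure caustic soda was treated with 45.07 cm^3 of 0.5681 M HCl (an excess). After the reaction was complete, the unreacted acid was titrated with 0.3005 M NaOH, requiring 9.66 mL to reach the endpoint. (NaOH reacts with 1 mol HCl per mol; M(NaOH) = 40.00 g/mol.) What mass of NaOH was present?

Total n(HCl) added = 0.5681 x 0.04507 = 0.02560 mol.
n(NaOH) used = 0.3005 x 0.009660 = 0.002903 mol, which equals the excess n(HCl).
So n(HCl) consumed by the sample = 0.02560 - 0.002903 = 0.02270 mol.
n(NaOH) = 0.02270 / 1 = 0.02270 mol.
mass = 0.02270 mol x 40.00 g/mol = 0.908 g.

0.908 g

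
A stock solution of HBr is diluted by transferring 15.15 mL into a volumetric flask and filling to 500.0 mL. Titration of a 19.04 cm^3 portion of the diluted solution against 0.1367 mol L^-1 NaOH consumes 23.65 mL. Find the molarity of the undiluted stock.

5.60 M

n(NaOH) = 0.1367 x 0.02365 = 0.003233 mol.
n(HBr) in the aliquot = 0.003233 mol.
[diluted HBr] = 0.003233 / 0.01904 = 0.1698 M.
Dilution factor = 500.0/15.15 = 33.00, so [stock] = 0.1698 x 33.00 = 5.60 M.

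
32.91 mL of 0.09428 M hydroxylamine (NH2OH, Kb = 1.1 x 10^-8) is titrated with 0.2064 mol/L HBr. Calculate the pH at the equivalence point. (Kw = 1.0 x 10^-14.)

n(NH2OH) = 0.09428 x 0.03291 = 0.003103 mol; V(HBr) at equivalence = 0.003103/0.2064 = 0.01503 L.
At equivalence the base is fully converted to NH3OH+; total volume = 0.04794 L, so [NH3OH+] = 0.003103/0.04794 = 0.06472 M.
Ka(NH3OH+) = Kw/Kb = 1.0e-14 / 1.1 x 10^-8 = 9.09e-7.
[H^+] = sqrt(Ka x [NH3OH+]) = sqrt(9.09e-7 x 0.06472) = 0.000243 M.
pH = -log(0.000243) = 3.62.

3.62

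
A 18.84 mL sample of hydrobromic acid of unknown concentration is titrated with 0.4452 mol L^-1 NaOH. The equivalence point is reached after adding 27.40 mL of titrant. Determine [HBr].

n(NaOH) delivered = 0.4452 x 0.02740 = 0.01220 mol.
For a 1:1 reaction, n(HBr) = 0.01220 mol.
[HBr] = 0.01220 mol / 0.01884 L = 0.647 M.

0.647 M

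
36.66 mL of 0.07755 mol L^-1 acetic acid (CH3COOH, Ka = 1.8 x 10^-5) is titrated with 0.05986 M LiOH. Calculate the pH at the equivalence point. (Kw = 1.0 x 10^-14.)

n(CH3COOH) = 0.07755 x 0.03666 = 0.002843 mol; V(LiOH) at equivalence = 0.002843/0.05986 = 0.04749 L.
At equivalence all the acid is converted to CH3COO-; total volume = 0.03666 + 0.04749 = 0.08415 L, so [CH3COO-] = 0.002843/0.08415 = 0.03378 M.
Kb = Kw/Ka = 1.0e-14 / 1.8 x 10^-5 = 5.56e-10.
[OH^-] = sqrt(Kb x [CH3COO-]) = sqrt(5.56e-10 x 0.03378) = 4.33e-6 M.
pOH = 5.36, so pH = 14.00 - 5.36 = 8.64.

8.64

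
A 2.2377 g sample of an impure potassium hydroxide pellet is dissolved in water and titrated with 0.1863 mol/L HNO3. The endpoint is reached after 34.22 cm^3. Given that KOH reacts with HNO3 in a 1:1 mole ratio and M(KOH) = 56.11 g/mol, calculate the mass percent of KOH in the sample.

n(HNO3) = 0.1863 x 0.03422 = 0.006375 mol.
n(KOH) = 0.006375 / 1 = 0.006375 mol.
mass of KOH = 0.006375 x 56.11 = 0.3577 g.
% purity = 0.3577 / 2.2377 x 100 = 16.0%.

16.0%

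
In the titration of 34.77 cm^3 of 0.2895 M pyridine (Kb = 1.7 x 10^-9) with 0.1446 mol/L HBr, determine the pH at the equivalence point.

3.12

n(C5H5N) = 0.2895 x 0.03477 = 0.01007 mol; V(HBr) at equivalence = 0.01007/0.1446 = 0.06961 L.
At equivalence the base is fully converted to C5H5NH+; total volume = 0.1044 L, so [C5H5NH+] = 0.01007/0.1044 = 0.09643 M.
Ka(C5H5NH+) = Kw/Kb = 1.0e-14 / 1.7 x 10^-9 = 5.88e-6.
[H^+] = sqrt(Ka x [C5H5NH+]) = sqrt(5.88e-6 x 0.09643) = 0.000753 M.
pH = -log(0.000753) = 3.12.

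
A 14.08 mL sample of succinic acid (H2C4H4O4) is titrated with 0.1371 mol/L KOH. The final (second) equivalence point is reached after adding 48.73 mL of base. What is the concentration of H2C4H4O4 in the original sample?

n(KOH) = 0.1371 x 0.04873 = 0.006681 mol.
At the final (second) equivalence point, 2 mol OH^- react per mol H2C4H4O4, so n(H2C4H4O4) = 0.006681 / 2 = 0.003340 mol.
[H2C4H4O4] = 0.003340 / 0.01408 L = 0.237 M.

0.237 M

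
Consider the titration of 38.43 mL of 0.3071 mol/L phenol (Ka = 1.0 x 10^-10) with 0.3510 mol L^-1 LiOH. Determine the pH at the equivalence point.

n(C6H5OH) = 0.3071 x 0.03843 = 0.01180 mol; V(LiOH) at equivalence = 0.01180/0.3510 = 0.03362 L.
At equivalence all the acid is converted to C6H5O-; total volume = 0.03843 + 0.03362 = 0.07205 L, so [C6H5O-] = 0.01180/0.07205 = 0.1638 M.
Kb = Kw/Ka = 1.0e-14 / 1.0 x 10^-10 = 0.000100.
[OH^-] = sqrt(Kb x [C6H5O-]) = sqrt(0.000100 x 0.1638) = 0.00405 M.
pOH = 2.39, so pH = 14.00 - 2.39 = 11.61.

11.61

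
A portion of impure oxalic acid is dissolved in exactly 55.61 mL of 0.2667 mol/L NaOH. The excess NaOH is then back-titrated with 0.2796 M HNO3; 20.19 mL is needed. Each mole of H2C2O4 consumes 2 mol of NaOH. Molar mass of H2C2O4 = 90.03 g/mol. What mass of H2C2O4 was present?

0.414 g

Total n(NaOH) added = 0.2667 x 0.05561 = 0.01483 mol.
n(HNO3) used = 0.2796 x 0.02019 = 0.005645 mol, which equals the excess n(NaOH).
So n(NaOH) consumed by the sample = 0.01483 - 0.005645 = 0.009186 mol.
n(H2C2O4) = 0.009186 / 2 = 0.004593 mol.
mass = 0.004593 mol x 90.03 g/mol = 0.414 g.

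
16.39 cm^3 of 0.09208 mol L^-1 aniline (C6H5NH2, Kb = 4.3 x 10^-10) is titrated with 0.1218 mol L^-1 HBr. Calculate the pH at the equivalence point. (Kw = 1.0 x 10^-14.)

n(C6H5NH2) = 0.09208 x 0.01639 = 0.001509 mol; V(HBr) at equivalence = 0.001509/0.1218 = 0.01239 L.
At equivalence the base is fully converted to C6H5NH3+; total volume = 0.02878 L, so [C6H5NH3+] = 0.001509/0.02878 = 0.05244 M.
Ka(C6H5NH3+) = Kw/Kb = 1.0e-14 / 4.3 x 10^-10 = 2.33e-5.
[H^+] = sqrt(Ka x [C6H5NH3+]) = sqrt(2.33e-5 x 0.05244) = 0.00110 M.
pH = -log(0.00110) = 2.96.

2.96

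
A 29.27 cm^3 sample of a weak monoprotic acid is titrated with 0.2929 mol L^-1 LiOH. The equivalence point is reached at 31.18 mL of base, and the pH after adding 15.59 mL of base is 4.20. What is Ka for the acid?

6.3 x 10^-5

15.59 mL is half of the equivalence volume, so this is the half-equivalence point where [HA] = [A^-].
At half-equivalence pH = pKa, so pKa = 4.20.
Ka = 10^(-4.20) = 6.3 x 10^-5.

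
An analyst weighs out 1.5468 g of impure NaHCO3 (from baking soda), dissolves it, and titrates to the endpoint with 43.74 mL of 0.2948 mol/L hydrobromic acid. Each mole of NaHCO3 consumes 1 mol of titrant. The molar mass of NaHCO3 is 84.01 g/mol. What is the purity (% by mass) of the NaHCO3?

n(HBr) = 0.2948 x 0.04374 = 0.01289 mol.
n(NaHCO3) = 0.01289 / 1 = 0.01289 mol.
mass of NaHCO3 = 0.01289 x 84.01 = 1.083 g.
% purity = 1.083 / 1.5468 x 100 = 70.0%.

70.0%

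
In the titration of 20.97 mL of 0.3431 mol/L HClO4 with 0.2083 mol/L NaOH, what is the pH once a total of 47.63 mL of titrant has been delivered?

n(acid) = 0.3431 x 0.02097 = 0.007195 mol; n(NaOH) added = 0.2083 x 0.04763 = 0.009921 mol.
Base is in excess by 0.009921 - 0.007195 = 0.002727 mol in a total volume of 0.06860 L.
[OH^-] = 0.002727/0.06860 = 0.03975 M, so pOH = 1.40 and pH = 14.00 - 1.40 = 12.60.

12.60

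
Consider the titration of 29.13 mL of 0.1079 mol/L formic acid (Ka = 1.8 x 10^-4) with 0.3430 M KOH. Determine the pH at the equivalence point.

n(HCOOH) = 0.1079 x 0.02913 = 0.003143 mol; V(KOH) at equivalence = 0.003143/0.3430 = 0.009164 L.
At equivalence all the acid is converted to HCOO-; total volume = 0.02913 + 0.009164 = 0.03829 L, so [HCOO-] = 0.003143/0.03829 = 0.08208 M.
Kb = Kw/Ka = 1.0e-14 / 1.8 x 10^-4 = 5.56e-11.
[OH^-] = sqrt(Kb x [HCOO-]) = sqrt(5.56e-11 x 0.08208) = 2.14e-6 M.
pOH = 5.67, so pH = 14.00 - 5.67 = 8.33.

8.33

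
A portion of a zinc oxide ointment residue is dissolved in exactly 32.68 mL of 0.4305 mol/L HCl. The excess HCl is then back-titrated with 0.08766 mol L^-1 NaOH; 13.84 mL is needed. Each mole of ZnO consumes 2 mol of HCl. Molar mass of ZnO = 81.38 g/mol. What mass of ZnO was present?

Total n(HCl) added = 0.4305 x 0.03268 = 0.01407 mol.
n(NaOH) used = 0.08766 x 0.01384 = 0.001213 mol, which equals the excess n(HCl).
So n(HCl) consumed by the sample = 0.01407 - 0.001213 = 0.01286 mol.
n(ZnO) = 0.01286 / 2 = 0.006428 mol.
mass = 0.006428 mol x 81.38 g/mol = 0.523 g.

0.523 g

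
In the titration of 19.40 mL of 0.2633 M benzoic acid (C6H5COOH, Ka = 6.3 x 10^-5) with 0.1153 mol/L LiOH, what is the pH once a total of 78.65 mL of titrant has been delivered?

n(acid) = 0.2633 x 0.01940 = 0.005108 mol; n(LiOH) added = 0.1153 x 0.07865 = 0.009068 mol.
Base is in excess by 0.009068 - 0.005108 = 0.003960 mol in a total volume of 0.09805 L.
[OH^-] = 0.003960/0.09805 = 0.04039 M, so pOH = 1.39 and pH = 14.00 - 1.39 = 12.61.

12.61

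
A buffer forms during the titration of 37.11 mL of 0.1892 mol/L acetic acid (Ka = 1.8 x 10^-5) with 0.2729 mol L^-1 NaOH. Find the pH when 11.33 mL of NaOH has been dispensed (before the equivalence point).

4.64

Initial n(CH3COOH) = 0.1892 x 0.03711 = 0.007021 mol.
n(NaOH) added = 0.2729 x 0.01133 = 0.003092 mol, converting that many moles of CH3COOH to CH3COO-.
Remaining n(CH3COOH) = 0.003929 mol; n(CH3COO-) = 0.003092 mol.
By Henderson-Hasselbalch, pH = pKa + log([A^-]/[HA]) = 4.74 + log(0.003092/0.003929) = 4.74 + (-0.10) = 4.64.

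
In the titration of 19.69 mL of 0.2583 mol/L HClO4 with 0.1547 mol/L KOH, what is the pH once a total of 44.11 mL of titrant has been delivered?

n(acid) = 0.2583 x 0.01969 = 0.005086 mol; n(KOH) added = 0.1547 x 0.04411 = 0.006824 mol.
Base is in excess by 0.006824 - 0.005086 = 0.001738 mol in a total volume of 0.06380 L.
[OH^-] = 0.001738/0.06380 = 0.02724 M, so pOH = 1.56 and pH = 14.00 - 1.56 = 12.44.

12.44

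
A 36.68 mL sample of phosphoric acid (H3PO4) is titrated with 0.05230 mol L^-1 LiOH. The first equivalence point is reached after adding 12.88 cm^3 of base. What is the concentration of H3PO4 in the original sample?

n(LiOH) = 0.05230 x 0.01288 = 0.0006736 mol.
At the first equivalence point, 1 mol OH^- react per mol H3PO4, so n(H3PO4) = 0.0006736 / 1 = 0.0006736 mol.
[H3PO4] = 0.0006736 / 0.03668 L = 0.0184 M.

0.0184 M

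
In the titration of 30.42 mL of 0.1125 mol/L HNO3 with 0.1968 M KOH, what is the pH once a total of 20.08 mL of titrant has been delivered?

12.02

n(acid) = 0.1125 x 0.03042 = 0.003422 mol; n(KOH) added = 0.1968 x 0.02008 = 0.003952 mol.
Base is in excess by 0.003952 - 0.003422 = 0.0005295 mol in a total volume of 0.05050 L.
[OH^-] = 0.0005295/0.05050 = 0.01049 M, so pOH = 1.98 and pH = 14.00 - 1.98 = 12.02.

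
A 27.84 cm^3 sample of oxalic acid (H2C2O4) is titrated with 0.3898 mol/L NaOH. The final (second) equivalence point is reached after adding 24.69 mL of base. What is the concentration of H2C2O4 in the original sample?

0.173 M

n(NaOH) = 0.3898 x 0.02469 = 0.009624 mol.
At the final (second) equivalence point, 2 mol OH^- react per mol H2C2O4, so n(H2C2O4) = 0.009624 / 2 = 0.004812 mol.
[H2C2O4] = 0.004812 / 0.02784 L = 0.173 M.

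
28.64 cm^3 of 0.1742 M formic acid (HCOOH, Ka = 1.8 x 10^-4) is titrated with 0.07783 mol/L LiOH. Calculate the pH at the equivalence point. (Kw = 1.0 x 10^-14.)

n(HCOOH) = 0.1742 x 0.02864 = 0.004989 mol; V(LiOH) at equivalence = 0.004989/0.07783 = 0.06410 L.
At equivalence all the acid is converted to HCOO-; total volume = 0.02864 + 0.06410 = 0.09274 L, so [HCOO-] = 0.004989/0.09274 = 0.05380 M.
Kb = Kw/Ka = 1.0e-14 / 1.8 x 10^-4 = 5.56e-11.
[OH^-] = sqrt(Kb x [HCOO-]) = sqrt(5.56e-11 x 0.05380) = 1.73e-6 M.
pOH = 5.76, so pH = 14.00 - 5.76 = 8.24.

8.24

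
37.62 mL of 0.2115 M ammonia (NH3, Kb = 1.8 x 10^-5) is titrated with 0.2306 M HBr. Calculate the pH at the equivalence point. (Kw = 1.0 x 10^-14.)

5.11

n(NH3) = 0.2115 x 0.03762 = 0.007957 mol; V(HBr) at equivalence = 0.007957/0.2306 = 0.03450 L.
At equivalence the base is fully converted to NH4+; total volume = 0.07212 L, so [NH4+] = 0.007957/0.07212 = 0.1103 M.
Ka(NH4+) = Kw/Kb = 1.0e-14 / 1.8 x 10^-5 = 5.56e-10.
[H^+] = sqrt(Ka x [NH4+]) = sqrt(5.56e-10 x 0.1103) = 7.83e-6 M.
pH = -log(7.83e-6) = 5.11.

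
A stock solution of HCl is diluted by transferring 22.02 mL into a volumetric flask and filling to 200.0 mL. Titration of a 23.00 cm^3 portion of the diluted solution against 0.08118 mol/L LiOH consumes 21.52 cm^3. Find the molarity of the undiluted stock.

0.690 M

n(LiOH) = 0.08118 x 0.02152 = 0.001747 mol.
n(HCl) in the aliquot = 0.001747 mol.
[diluted HCl] = 0.001747 / 0.02300 = 0.07596 M.
Dilution factor = 200.0/22.02 = 9.083, so [stock] = 0.07596 x 9.083 = 0.690 M.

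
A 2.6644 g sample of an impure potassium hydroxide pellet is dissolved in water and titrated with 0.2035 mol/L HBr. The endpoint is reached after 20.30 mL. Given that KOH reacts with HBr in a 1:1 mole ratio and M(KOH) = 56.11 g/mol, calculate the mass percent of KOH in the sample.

n(HBr) = 0.2035 x 0.02030 = 0.004131 mol.
n(KOH) = 0.004131 / 1 = 0.004131 mol.
mass of KOH = 0.004131 x 56.11 = 0.2318 g.
% purity = 0.2318 / 2.6644 x 100 = 8.70%.

8.70%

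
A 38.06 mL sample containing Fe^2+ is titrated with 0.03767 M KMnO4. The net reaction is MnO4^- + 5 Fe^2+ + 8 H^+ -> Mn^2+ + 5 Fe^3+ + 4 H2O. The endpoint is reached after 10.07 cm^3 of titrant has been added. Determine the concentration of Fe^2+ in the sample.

0.0498 M

n(KMnO4) = 0.03767 x 0.01007 = 0.0003793 mol.
From the balanced equation, 1 mol KMnO4 reacts with 5 mol Fe^2+, so n(Fe^2+) = 0.0003793 x 5/1 = 0.001897 mol.
[Fe^2+] = 0.001897 / 0.03806 L = 0.0498 M.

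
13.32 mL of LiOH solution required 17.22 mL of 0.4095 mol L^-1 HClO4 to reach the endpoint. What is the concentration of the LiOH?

n(HClO4) delivered = 0.4095 x 0.01722 = 0.007052 mol.
For a 1:1 reaction, n(LiOH) = 0.007052 mol.
[LiOH] = 0.007052 mol / 0.01332 L = 0.529 M.

0.529 M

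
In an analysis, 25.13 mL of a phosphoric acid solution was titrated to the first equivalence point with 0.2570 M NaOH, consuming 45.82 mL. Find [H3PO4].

0.469 M

n(NaOH) = 0.2570 x 0.04582 = 0.01178 mol.
At the first equivalence point, 1 mol OH^- react per mol H3PO4, so n(H3PO4) = 0.01178 / 1 = 0.01178 mol.
[H3PO4] = 0.01178 / 0.02513 L = 0.469 M.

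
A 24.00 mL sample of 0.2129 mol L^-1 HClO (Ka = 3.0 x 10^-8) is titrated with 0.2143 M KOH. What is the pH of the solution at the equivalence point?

10.28

n(HClO) = 0.2129 x 0.02400 = 0.005110 mol; V(KOH) at equivalence = 0.005110/0.2143 = 0.02384 L.
At equivalence all the acid is converted to ClO-; total volume = 0.02400 + 0.02384 = 0.04784 L, so [ClO-] = 0.005110/0.04784 = 0.1068 M.
Kb = Kw/Ka = 1.0e-14 / 3.0 x 10^-8 = 3.33e-7.
[OH^-] = sqrt(Kb x [ClO-]) = sqrt(3.33e-7 x 0.1068) = 0.000189 M.
pOH = 3.72, so pH = 14.00 - 3.72 = 10.28.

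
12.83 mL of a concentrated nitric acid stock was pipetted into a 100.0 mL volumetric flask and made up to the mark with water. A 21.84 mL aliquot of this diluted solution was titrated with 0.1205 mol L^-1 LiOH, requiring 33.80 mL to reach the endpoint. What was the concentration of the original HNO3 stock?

n(LiOH) = 0.1205 x 0.03380 = 0.004073 mol.
n(HNO3) in the aliquot = 0.004073 mol.
[diluted HNO3] = 0.004073 / 0.02184 = 0.1865 M.
Dilution factor = 100.0/12.83 = 7.794, so [stock] = 0.1865 x 7.794 = 1.45 M.

1.45 M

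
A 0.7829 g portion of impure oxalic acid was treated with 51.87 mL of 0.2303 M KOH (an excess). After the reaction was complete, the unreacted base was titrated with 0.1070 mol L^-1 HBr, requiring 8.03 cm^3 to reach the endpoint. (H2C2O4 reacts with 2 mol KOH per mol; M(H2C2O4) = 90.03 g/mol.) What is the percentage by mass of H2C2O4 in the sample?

63.7%

Total n(KOH) added = 0.2303 x 0.05187 = 0.01195 mol.
n(HBr) used = 0.1070 x 0.008030 = 0.0008592 mol, which equals the excess n(KOH).
So n(KOH) consumed by the sample = 0.01195 - 0.0008592 = 0.01109 mol.
n(H2C2O4) = 0.01109 / 2 = 0.005543 mol.
mass H2C2O4 = 0.005543 x 90.03 = 0.4991 g, so %H2C2O4 = 0.4991/0.7829 x 100 = 63.7%.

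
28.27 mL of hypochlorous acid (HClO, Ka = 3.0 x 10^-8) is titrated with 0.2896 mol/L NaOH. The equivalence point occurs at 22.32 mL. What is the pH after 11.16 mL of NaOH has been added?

7.52

11.16 mL is exactly half the equivalence volume (22.32/2), i.e. the half-equivalence point.
There, n(HA) = n(A^-), so pH = pKa = -log(3.0 x 10^-8) = 7.52.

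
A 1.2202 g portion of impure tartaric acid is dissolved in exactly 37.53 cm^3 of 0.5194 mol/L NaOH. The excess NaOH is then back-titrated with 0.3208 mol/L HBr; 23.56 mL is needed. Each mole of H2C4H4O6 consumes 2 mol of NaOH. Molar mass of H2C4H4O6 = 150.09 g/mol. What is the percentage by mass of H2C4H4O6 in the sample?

73.4%

Total n(NaOH) added = 0.5194 x 0.03753 = 0.01949 mol.
n(HBr) used = 0.3208 x 0.02356 = 0.007558 mol, which equals the excess n(NaOH).
So n(NaOH) consumed by the sample = 0.01949 - 0.007558 = 0.01194 mol.
n(H2C4H4O6) = 0.01194 / 2 = 0.005968 mol.
mass H2C4H4O6 = 0.005968 x 150.09 = 0.8957 g, so %H2C4H4O6 = 0.8957/1.2202 x 100 = 73.4%.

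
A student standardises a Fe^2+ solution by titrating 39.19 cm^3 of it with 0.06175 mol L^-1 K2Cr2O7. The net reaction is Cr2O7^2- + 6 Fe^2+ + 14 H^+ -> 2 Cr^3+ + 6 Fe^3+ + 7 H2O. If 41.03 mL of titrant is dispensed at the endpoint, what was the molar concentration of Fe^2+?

n(K2Cr2O7) = 0.06175 x 0.04103 = 0.002534 mol.
From the balanced equation, 1 mol K2Cr2O7 reacts with 6 mol Fe^2+, so n(Fe^2+) = 0.002534 x 6/1 = 0.01520 mol.
[Fe^2+] = 0.01520 / 0.03919 L = 0.388 M.

0.388 M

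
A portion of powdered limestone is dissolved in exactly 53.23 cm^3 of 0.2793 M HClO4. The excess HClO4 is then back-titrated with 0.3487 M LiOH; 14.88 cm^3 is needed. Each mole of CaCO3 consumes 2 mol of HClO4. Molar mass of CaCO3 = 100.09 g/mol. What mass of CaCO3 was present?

0.484 g

Total n(HClO4) added = 0.2793 x 0.05323 = 0.01487 mol.
n(LiOH) used = 0.3487 x 0.01488 = 0.005189 mol, which equals the excess n(HClO4).
So n(HClO4) consumed by the sample = 0.01487 - 0.005189 = 0.009678 mol.
n(CaCO3) = 0.009678 / 2 = 0.004839 mol.
mass = 0.004839 mol x 100.09 g/mol = 0.484 g.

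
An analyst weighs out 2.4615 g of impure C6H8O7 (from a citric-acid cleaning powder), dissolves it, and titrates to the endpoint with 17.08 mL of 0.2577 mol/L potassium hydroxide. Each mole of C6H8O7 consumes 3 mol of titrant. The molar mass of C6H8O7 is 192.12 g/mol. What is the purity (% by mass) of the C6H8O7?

n(KOH) = 0.2577 x 0.01708 = 0.004402 mol.
n(C6H8O7) = 0.004402 / 3 = 0.001467 mol.
mass of C6H8O7 = 0.001467 x 192.12 = 0.2819 g.
% purity = 0.2819 / 2.4615 x 100 = 11.5%.

11.5%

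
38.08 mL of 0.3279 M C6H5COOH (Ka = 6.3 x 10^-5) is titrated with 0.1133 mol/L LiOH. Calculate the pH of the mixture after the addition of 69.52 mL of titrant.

4.43

Initial n(C6H5COOH) = 0.3279 x 0.03808 = 0.01249 mol.
n(LiOH) added = 0.1133 x 0.06952 = 0.007877 mol, converting that many moles of C6H5COOH to C6H5COO-.
Remaining n(C6H5COOH) = 0.004610 mol; n(C6H5COO-) = 0.007877 mol.
By Henderson-Hasselbalch, pH = pKa + log([A^-]/[HA]) = 4.20 + log(0.007877/0.004610) = 4.20 + (+0.23) = 4.43.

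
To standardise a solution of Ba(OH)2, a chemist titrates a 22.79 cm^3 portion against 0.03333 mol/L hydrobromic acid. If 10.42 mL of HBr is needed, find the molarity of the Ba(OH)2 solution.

0.00762 M

n(HBr) delivered = 0.03333 x 0.01042 = 0.0003473 mol.
The reaction is 1 Ba(OH)2 + 2 HBr, so n(Ba(OH)2) = 0.0003473 x 1/2 = 0.0001736 mol.
[Ba(OH)2] = 0.0001736 mol / 0.02279 L = 0.00762 M.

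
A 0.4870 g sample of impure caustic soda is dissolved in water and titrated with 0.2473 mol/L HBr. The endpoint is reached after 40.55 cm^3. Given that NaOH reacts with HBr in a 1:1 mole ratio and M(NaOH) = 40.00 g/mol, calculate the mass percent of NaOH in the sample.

82.4%

n(HBr) = 0.2473 x 0.04055 = 0.01003 mol.
n(NaOH) = 0.01003 / 1 = 0.01003 mol.
mass of NaOH = 0.01003 x 40.00 = 0.4011 g.
% purity = 0.4011 / 0.4870 x 100 = 82.4%.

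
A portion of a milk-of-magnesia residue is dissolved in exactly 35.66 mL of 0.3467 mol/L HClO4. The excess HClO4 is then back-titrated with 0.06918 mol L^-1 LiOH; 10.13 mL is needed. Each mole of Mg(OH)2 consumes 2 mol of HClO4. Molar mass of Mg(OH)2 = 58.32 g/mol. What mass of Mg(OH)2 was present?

0.340 g

Total n(HClO4) added = 0.3467 x 0.03566 = 0.01236 mol.
n(LiOH) used = 0.06918 x 0.01013 = 0.0007008 mol, which equals the excess n(HClO4).
So n(HClO4) consumed by the sample = 0.01236 - 0.0007008 = 0.01166 mol.
n(Mg(OH)2) = 0.01166 / 2 = 0.005831 mol.
mass = 0.005831 mol x 58.32 g/mol = 0.340 g.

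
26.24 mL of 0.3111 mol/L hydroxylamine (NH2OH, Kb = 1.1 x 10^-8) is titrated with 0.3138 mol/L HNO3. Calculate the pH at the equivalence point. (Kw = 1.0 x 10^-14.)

3.42

n(NH2OH) = 0.3111 x 0.02624 = 0.008163 mol; V(HNO3) at equivalence = 0.008163/0.3138 = 0.02601 L.
At equivalence the base is fully converted to NH3OH+; total volume = 0.05225 L, so [NH3OH+] = 0.008163/0.05225 = 0.1562 M.
Ka(NH3OH+) = Kw/Kb = 1.0e-14 / 1.1 x 10^-8 = 9.09e-7.
[H^+] = sqrt(Ka x [NH3OH+]) = sqrt(9.09e-7 x 0.1562) = 0.000377 M.
pH = -log(0.000377) = 3.42.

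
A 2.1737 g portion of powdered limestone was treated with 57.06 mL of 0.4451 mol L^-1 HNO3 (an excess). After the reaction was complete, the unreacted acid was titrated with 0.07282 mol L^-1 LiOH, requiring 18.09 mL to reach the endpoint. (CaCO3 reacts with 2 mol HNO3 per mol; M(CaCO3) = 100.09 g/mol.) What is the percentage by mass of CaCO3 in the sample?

Total n(HNO3) added = 0.4451 x 0.05706 = 0.02540 mol.
n(LiOH) used = 0.07282 x 0.01809 = 0.001317 mol, which equals the excess n(HNO3).
So n(HNO3) consumed by the sample = 0.02540 - 0.001317 = 0.02408 mol.
n(CaCO3) = 0.02408 / 2 = 0.01204 mol.
mass CaCO3 = 0.01204 x 100.09 = 1.205 g, so %CaCO3 = 1.205/2.1737 x 100 = 55.4%.

55.4%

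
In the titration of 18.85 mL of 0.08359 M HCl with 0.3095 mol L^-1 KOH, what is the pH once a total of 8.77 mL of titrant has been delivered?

12.62

n(acid) = 0.08359 x 0.01885 = 0.001576 mol; n(KOH) added = 0.3095 x 0.008770 = 0.002714 mol.
Base is in excess by 0.002714 - 0.001576 = 0.001139 mol in a total volume of 0.02762 L.
[OH^-] = 0.001139/0.02762 = 0.04123 M, so pOH = 1.38 and pH = 14.00 - 1.38 = 12.62.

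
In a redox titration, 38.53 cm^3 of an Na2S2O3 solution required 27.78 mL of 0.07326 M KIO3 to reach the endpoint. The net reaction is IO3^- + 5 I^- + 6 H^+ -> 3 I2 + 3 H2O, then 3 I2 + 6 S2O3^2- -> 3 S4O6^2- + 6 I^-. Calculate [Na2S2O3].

n(KIO3) = 0.07326 x 0.02778 = 0.002035 mol.
From the balanced equation, 1 mol KIO3 reacts with 6 mol Na2S2O3, so n(Na2S2O3) = 0.002035 x 6/1 = 0.01221 mol.
[Na2S2O3] = 0.01221 / 0.03853 L = 0.317 M.

0.317 M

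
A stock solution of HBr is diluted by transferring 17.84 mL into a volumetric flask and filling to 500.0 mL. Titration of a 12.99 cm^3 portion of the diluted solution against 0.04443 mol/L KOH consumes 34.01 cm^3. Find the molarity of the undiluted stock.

3.26 M

n(KOH) = 0.04443 x 0.03401 = 0.001511 mol.
n(HBr) in the aliquot = 0.001511 mol.
[diluted HBr] = 0.001511 / 0.01299 = 0.1163 M.
Dilution factor = 500.0/17.84 = 28.03, so [stock] = 0.1163 x 28.03 = 3.26 M.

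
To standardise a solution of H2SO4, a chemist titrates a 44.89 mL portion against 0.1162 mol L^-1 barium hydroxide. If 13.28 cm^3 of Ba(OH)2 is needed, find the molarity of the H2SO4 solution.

0.0344 M

n(Ba(OH)2) delivered = 0.1162 x 0.01328 = 0.001543 mol.
For a 1:1 reaction, n(H2SO4) = 0.001543 mol.
[H2SO4] = 0.001543 mol / 0.04489 L = 0.0344 M.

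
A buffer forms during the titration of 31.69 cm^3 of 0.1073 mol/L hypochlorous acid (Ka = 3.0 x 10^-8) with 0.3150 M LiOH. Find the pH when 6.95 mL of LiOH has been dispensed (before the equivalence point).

Initial n(HClO) = 0.1073 x 0.03169 = 0.003400 mol.
n(LiOH) added = 0.3150 x 0.006950 = 0.002189 mol, converting that many moles of HClO to ClO-.
Remaining n(HClO) = 0.001211 mol; n(ClO-) = 0.002189 mol.
By Henderson-Hasselbalch, pH = pKa + log([A^-]/[HA]) = 7.52 + log(0.002189/0.001211) = 7.52 + (+0.26) = 7.78.

7.78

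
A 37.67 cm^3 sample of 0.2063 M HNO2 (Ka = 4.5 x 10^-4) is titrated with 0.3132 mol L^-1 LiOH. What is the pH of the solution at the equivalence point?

n(HNO2) = 0.2063 x 0.03767 = 0.007771 mol; V(LiOH) at equivalence = 0.007771/0.3132 = 0.02481 L.
At equivalence all the acid is converted to NO2-; total volume = 0.03767 + 0.02481 = 0.06248 L, so [NO2-] = 0.007771/0.06248 = 0.1244 M.
Kb = Kw/Ka = 1.0e-14 / 4.5 x 10^-4 = 2.22e-11.
[OH^-] = sqrt(Kb x [NO2-]) = sqrt(2.22e-11 x 0.1244) = 1.66e-6 M.
pOH = 5.78, so pH = 14.00 - 5.78 = 8.22.

8.22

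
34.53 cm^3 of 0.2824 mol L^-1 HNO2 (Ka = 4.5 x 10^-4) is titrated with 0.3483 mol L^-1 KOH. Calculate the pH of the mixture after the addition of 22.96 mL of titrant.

Initial n(HNO2) = 0.2824 x 0.03453 = 0.009751 mol.
n(KOH) added = 0.3483 x 0.02296 = 0.007997 mol, converting that many moles of HNO2 to NO2-.
Remaining n(HNO2) = 0.001754 mol; n(NO2-) = 0.007997 mol.
By Henderson-Hasselbalch, pH = pKa + log([A^-]/[HA]) = 3.35 + log(0.007997/0.001754) = 3.35 + (+0.66) = 4.01.

4.01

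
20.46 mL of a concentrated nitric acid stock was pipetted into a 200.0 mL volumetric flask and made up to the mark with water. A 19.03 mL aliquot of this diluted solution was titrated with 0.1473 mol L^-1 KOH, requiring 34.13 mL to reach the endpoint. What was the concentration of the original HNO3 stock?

n(KOH) = 0.1473 x 0.03413 = 0.005027 mol.
n(HNO3) in the aliquot = 0.005027 mol.
[diluted HNO3] = 0.005027 / 0.01903 = 0.2642 M.
Dilution factor = 200.0/20.46 = 9.775, so [stock] = 0.2642 x 9.775 = 2.58 M.

2.58 M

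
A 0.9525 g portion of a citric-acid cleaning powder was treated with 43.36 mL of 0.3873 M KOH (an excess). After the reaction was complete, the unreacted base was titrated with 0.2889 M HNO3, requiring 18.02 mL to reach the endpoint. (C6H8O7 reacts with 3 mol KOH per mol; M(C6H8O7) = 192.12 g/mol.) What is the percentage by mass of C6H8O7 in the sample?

Total n(KOH) added = 0.3873 x 0.04336 = 0.01679 mol.
n(HNO3) used = 0.2889 x 0.01802 = 0.005206 mol, which equals the excess n(KOH).
So n(KOH) consumed by the sample = 0.01679 - 0.005206 = 0.01159 mol.
n(C6H8O7) = 0.01159 / 3 = 0.003862 mol.
mass C6H8O7 = 0.003862 x 192.12 = 0.7421 g, so %C6H8O7 = 0.7421/0.9525 x 100 = 77.9%.

77.9%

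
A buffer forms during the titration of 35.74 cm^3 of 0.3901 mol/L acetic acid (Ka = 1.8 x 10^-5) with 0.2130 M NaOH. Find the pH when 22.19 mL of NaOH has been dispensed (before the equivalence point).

Initial n(CH3COOH) = 0.3901 x 0.03574 = 0.01394 mol.
n(NaOH) added = 0.2130 x 0.02219 = 0.004726 mol, converting that many moles of CH3COOH to CH3COO-.
Remaining n(CH3COOH) = 0.009216 mol; n(CH3COO-) = 0.004726 mol.
By Henderson-Hasselbalch, pH = pKa + log([A^-]/[HA]) = 4.74 + log(0.004726/0.009216) = 4.74 + (-0.29) = 4.45.

4.45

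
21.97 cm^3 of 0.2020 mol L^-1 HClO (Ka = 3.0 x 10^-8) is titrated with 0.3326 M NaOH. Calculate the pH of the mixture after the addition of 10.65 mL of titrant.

8.12

Initial n(HClO) = 0.2020 x 0.02197 = 0.004438 mol.
n(NaOH) added = 0.3326 x 0.01065 = 0.003542 mol, converting that many moles of HClO to ClO-.
Remaining n(HClO) = 0.0008958 mol; n(ClO-) = 0.003542 mol.
By Henderson-Hasselbalch, pH = pKa + log([A^-]/[HA]) = 7.52 + log(0.003542/0.0008958) = 7.52 + (+0.60) = 8.12.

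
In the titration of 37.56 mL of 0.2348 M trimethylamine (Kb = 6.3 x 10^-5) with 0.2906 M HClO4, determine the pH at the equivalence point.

5.34

n((CH3)3N) = 0.2348 x 0.03756 = 0.008819 mol; V(HClO4) at equivalence = 0.008819/0.2906 = 0.03035 L.
At equivalence the base is fully converted to (CH3)3NH+; total volume = 0.06791 L, so [(CH3)3NH+] = 0.008819/0.06791 = 0.1299 M.
Ka((CH3)3NH+) = Kw/Kb = 1.0e-14 / 6.3 x 10^-5 = 1.59e-10.
[H^+] = sqrt(Ka x [(CH3)3NH+]) = sqrt(1.59e-10 x 0.1299) = 4.54e-6 M.
pH = -log(4.54e-6) = 5.34.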